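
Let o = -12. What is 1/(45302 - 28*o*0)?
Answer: 1/45302 ≈ 2.2074e-5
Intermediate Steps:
1/(45302 - 28*o*0) = 1/(45302 - 28*(-12)*0) = 1/(45302 + 336*0) = 1/(45302 + 0) = 1/45302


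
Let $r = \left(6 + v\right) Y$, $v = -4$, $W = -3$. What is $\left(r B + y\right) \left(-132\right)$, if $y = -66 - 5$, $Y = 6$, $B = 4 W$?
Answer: $28380$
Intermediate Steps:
$B = -12$ ($B = 4 \left(-3\right) = -12$)
$y = -71$ ($y = -66 - 5 = -71$)
$r = 12$ ($r = \left(6 - 4\right) 6 = 2 \cdot 6 = 12$)
$\left(r B + y\right) \left(-132\right) = \left(12 \left(-12\right) - 71\right) \left(-132\right) = \left(-144 - 71\right) \left(-132\right) = \left(-215\right) \left(-132\right) = 28380$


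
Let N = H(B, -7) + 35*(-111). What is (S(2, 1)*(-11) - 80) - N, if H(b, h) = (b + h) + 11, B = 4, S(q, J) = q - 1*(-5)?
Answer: 3720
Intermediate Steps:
S(q, J) = 5 + q (S(q, J) = q + 5 = 5 + q)
H(b, h) = 11 + b + h
N = -3877 (N = (11 + 4 - 7) + 35*(-111) = 8 - 3885 = -3877)
(S(2, 1)*(-11) - 80) - N = ((5 + 2)*(-11) - 80) - 1*(-3877) = (7*(-11) - 80) + 3877 = (-77 - 80) + 3877 = -157 + 3877 = 3720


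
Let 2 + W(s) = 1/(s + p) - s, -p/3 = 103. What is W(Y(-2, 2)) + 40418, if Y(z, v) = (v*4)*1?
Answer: 12162807/301 ≈ 40408.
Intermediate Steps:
p = -309 (p = -3*103 = -309)
Y(z, v) = 4*v (Y(z, v) = (4*v)*1 = 4*v)
W(s) = -2 + 1/(-309 + s) - s (W(s) = -2 + (1/(s - 309) - s) = -2 + (1/(-309 + s) - s) = -2 + 1/(-309 + s) - s)
W(Y(-2, 2)) + 40418 = (619 - (4*2)**2 + 307*(4*2))/(-309 + 4*2) + 40418 = (619 - 1*8**2 + 307*8)/(-309 + 8) + 40418 = (619 - 1*64 + 2456)/(-301) + 40418 = -(619 - 64 + 2456)/301 + 40418 = -1/301*3011 + 40418 = -3011/301 + 40418 = 12162807/301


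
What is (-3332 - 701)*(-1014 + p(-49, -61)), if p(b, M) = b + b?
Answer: 4484696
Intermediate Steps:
p(b, M) = 2*b
(-3332 - 701)*(-1014 + p(-49, -61)) = (-3332 - 701)*(-1014 + 2*(-49)) = -4033*(-1014 - 98) = -4033*(-1112) = 4484696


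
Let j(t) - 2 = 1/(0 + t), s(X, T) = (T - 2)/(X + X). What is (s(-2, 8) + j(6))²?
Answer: 4/9 ≈ 0.44444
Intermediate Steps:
s(X, T) = (-2 + T)/(2*X) (s(X, T) = (-2 + T)/((2*X)) = (-2 + T)*(1/(2*X)) = (-2 + T)/(2*X))
j(t) = 2 + 1/t (j(t) = 2 + 1/(0 + t) = 2 + 1/t)
(s(-2, 8) + j(6))² = ((½)*(-2 + 8)/(-2) + (2 + 1/6))² = ((½)*(-½)*6 + (2 + ⅙))² = (-3/2 + 13/6)² = (⅔)² = 4/9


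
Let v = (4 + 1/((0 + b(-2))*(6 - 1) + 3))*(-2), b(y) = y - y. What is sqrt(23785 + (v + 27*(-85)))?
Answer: 2*sqrt(48333)/3 ≈ 146.57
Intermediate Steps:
b(y) = 0
v = -26/3 (v = (4 + 1/((0 + 0)*(6 - 1) + 3))*(-2) = (4 + 1/(0*5 + 3))*(-2) = (4 + 1/(0 + 3))*(-2) = (4 + 1/3)*(-2) = (13/3)*(-2) = -26/3 ≈ -8.6667)
sqrt(23785 + (v + 27*(-85))) = sqrt(23785 + (-26/3 + 27*(-85))) = sqrt(23785 + (-26/3 - 2295)) = sqrt(23785 - 6911/3) = sqrt(64444/3) = 2*sqrt(48333)/3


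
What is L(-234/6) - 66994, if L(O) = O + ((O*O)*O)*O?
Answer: 2246408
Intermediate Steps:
L(O) = O + O⁴ (L(O) = O + (O²*O)*O = O + O³*O = O + O⁴)
L(-234/6) - 66994 = (-234/6 + (-234/6)⁴) - 66994 = (-78*½ + (-78*½)⁴) - 66994 = (-39 + (-39)⁴) - 66994 = (-39 + 2313441) - 66994 = 2313402 - 66994 = 2246408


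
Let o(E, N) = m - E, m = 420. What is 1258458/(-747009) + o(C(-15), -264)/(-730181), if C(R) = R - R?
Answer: -306405288226/181817259543 ≈ -1.6852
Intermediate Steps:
C(R) = 0
o(E, N) = 420 - E
1258458/(-747009) + o(C(-15), -264)/(-730181) = 1258458/(-747009) + (420 - 1*0)/(-730181) = 1258458*(-1/747009) + (420 + 0)*(-1/730181) = -419486/249003 + 420*(-1/730181) = -419486/249003 - 420/730181 = -306405288226/181817259543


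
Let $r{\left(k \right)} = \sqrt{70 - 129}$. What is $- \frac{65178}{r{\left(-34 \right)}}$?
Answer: $\frac{65178 i \sqrt{59}}{59} \approx 8485.5 i$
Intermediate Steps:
$r{\left(k \right)} = i \sqrt{59}$ ($r{\left(k \right)} = \sqrt{-59} = i \sqrt{59}$)
$- \frac{65178}{r{\left(-34 \right)}} = - \frac{65178}{i \sqrt{59}} = - 65178 \left(- \frac{i \sqrt{59}}{59}\right) = \frac{65178 i \sqrt{59}}{59}$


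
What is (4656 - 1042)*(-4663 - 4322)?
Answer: -32471790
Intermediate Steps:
(4656 - 1042)*(-4663 - 4322) = 3614*(-8985) = -32471790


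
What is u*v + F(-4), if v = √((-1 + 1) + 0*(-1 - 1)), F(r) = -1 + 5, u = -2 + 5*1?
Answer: 4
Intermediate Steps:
u = 3 (u = -2 + 5 = 3)
F(r) = 4
v = 0 (v = √(0 + 0*(-2)) = √(0 + 0) = √0 = 0)
u*v + F(-4) = 3*0 + 4 = 0 + 4 = 4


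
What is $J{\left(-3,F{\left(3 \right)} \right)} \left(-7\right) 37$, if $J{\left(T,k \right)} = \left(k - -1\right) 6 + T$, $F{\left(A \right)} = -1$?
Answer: $777$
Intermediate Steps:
$J{\left(T,k \right)} = 6 + T + 6 k$ ($J{\left(T,k \right)} = \left(k + 1\right) 6 + T = \left(1 + k\right) 6 + T = \left(6 + 6 k\right) + T = 6 + T + 6 k$)
$J{\left(-3,F{\left(3 \right)} \right)} \left(-7\right) 37 = \left(6 - 3 + 6 \left(-1\right)\right) \left(-7\right) 37 = \left(6 - 3 - 6\right) \left(-7\right) 37 = \left(-3\right) \left(-7\right) 37 = 21 \cdot 37 = 777$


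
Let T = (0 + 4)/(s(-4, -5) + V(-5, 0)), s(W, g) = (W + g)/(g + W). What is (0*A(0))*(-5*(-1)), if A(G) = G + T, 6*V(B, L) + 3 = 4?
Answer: 0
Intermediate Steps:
V(B, L) = ⅙ (V(B, L) = -½ + (⅙)*4 = -½ + ⅔ = ⅙)
s(W, g) = 1 (s(W, g) = (W + g)/(W + g) = 1)
T = 24/7 (T = (0 + 4)/(1 + ⅙) = 4/(7/6) = 4*(6/7) = 24/7 ≈ 3.4286)
A(G) = 24/7 + G (A(G) = G + 24/7 = 24/7 + G)
(0*A(0))*(-5*(-1)) = (0*(24/7 + 0))*(-5*(-1)) = (0*(24/7))*5 = 0*5 = 0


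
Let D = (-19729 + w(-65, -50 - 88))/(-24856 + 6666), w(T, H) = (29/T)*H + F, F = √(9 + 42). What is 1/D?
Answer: 44455768825/48066555271 + 2260375*√51/48066555271 ≈ 0.92522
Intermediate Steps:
F = √51 ≈ 7.1414
w(T, H) = √51 + 29*H/T (w(T, H) = (29/T)*H + √51 = 29*H/T + √51 = √51 + 29*H/T)
D = 75199/69550 - √51/18190 (D = (-19729 + (√51 + 29*(-50 - 88)/(-65)))/(-24856 + 6666) = (-19729 + (√51 + 29*(-138)*(-1/65)))/(-18190) = (-19729 + (√51 + 4002/65))*(-1/18190) = (-19729 + (4002/65 + √51))*(-1/18190) = (-1278383/65 + √51)*(-1/18190) = 75199/69550 - √51/18190 ≈ 1.0808)
1/D = 1/(75199/69550 - √51/18190)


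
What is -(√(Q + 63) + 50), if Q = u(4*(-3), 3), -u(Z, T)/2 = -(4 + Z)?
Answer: -50 - √47 ≈ -56.856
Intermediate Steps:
u(Z, T) = 8 + 2*Z (u(Z, T) = -(-2)*(4 + Z) = -2*(-4 - Z) = 8 + 2*Z)
Q = -16 (Q = 8 + 2*(4*(-3)) = 8 + 2*(-12) = 8 - 24 = -16)
-(√(Q + 63) + 50) = -(√(-16 + 63) + 50) = -(√47 + 50) = -(50 + √47) = -50 - √47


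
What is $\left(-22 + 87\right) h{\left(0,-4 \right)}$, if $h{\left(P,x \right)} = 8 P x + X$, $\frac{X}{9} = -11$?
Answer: $-6435$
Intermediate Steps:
$X = -99$ ($X = 9 \left(-11\right) = -99$)
$h{\left(P,x \right)} = -99 + 8 P x$ ($h{\left(P,x \right)} = 8 P x - 99 = -99 + 8 P x$)
$\left(-22 + 87\right) h{\left(0,-4 \right)} = \left(-22 + 87\right) \left(-99 + 8 \cdot 0 \left(-4\right)\right) = 65 \left(-99 + 0\right) = 65 \left(-99\right) = -6435$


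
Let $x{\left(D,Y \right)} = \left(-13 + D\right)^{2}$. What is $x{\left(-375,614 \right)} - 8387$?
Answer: $142157$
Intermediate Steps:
$x{\left(-375,614 \right)} - 8387 = \left(-13 - 375\right)^{2} - 8387 = \left(-388\right)^{2} - 8387 = 150544 - 8387 = 142157$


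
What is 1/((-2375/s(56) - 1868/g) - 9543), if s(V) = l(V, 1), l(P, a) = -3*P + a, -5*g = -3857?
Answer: -644119/6139227022 ≈ -0.00010492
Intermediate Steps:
g = 3857/5 (g = -1/5*(-3857) = 3857/5 ≈ 771.40)
l(P, a) = a - 3*P
s(V) = 1 - 3*V
1/((-2375/s(56) - 1868/g) - 9543) = 1/((-2375/(1 - 3*56) - 1868/3857/5) - 9543) = 1/((-2375/(1 - 168) - 1868*5/3857) - 9543) = 1/((-2375/(-167) - 9340/3857) - 9543) = 1/((-2375*(-1/167) - 9340/3857) - 9543) = 1/((2375/167 - 9340/3857) - 9543) = 1/(7600595/644119 - 9543) = 1/(-6139227022/644119) = -644119/6139227022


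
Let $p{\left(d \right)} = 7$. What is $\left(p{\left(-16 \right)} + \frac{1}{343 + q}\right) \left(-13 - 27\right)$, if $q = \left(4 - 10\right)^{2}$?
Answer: $- \frac{106160}{379} \approx -280.11$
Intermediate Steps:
$q = 36$ ($q = \left(-6\right)^{2} = 36$)
$\left(p{\left(-16 \right)} + \frac{1}{343 + q}\right) \left(-13 - 27\right) = \left(7 + \frac{1}{343 + 36}\right) \left(-13 - 27\right) = \left(7 + \frac{1}{379}\right) \left(-13 - 27\right) = \left(7 + \frac{1}{379}\right) \left(-40\right) = \frac{2654}{379} \left(-40\right) = - \frac{106160}{379}$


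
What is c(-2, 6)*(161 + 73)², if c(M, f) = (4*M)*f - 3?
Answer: -2792556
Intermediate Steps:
c(M, f) = -3 + 4*M*f (c(M, f) = 4*M*f - 3 = -3 + 4*M*f)
c(-2, 6)*(161 + 73)² = (-3 + 4*(-2)*6)*(161 + 73)² = (-3 - 48)*234² = -51*54756 = -2792556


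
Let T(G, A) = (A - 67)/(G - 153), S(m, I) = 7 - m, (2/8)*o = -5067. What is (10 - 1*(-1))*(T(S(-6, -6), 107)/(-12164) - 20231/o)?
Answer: 4737341741/431444916 ≈ 10.980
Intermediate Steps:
o = -20268 (o = 4*(-5067) = -20268)
T(G, A) = (-67 + A)/(-153 + G)
(10 - 1*(-1))*(T(S(-6, -6), 107)/(-12164) - 20231/o) = (10 - 1*(-1))*(((-67 + 107)/(-153 + (7 - 1*(-6))))/(-12164) - 20231/(-20268)) = (10 + 1)*((40/(-153 + (7 + 6)))*(-1/12164) - 20231*(-1/20268)) = 11*((40/(-153 + 13))*(-1/12164) + 20231/20268) = 11*((40/(-140))*(-1/12164) + 20231/20268) = 11*(-1/140*40*(-1/12164) + 20231/20268) = 11*(-2/7*(-1/12164) + 20231/20268) = 11*(1/42574 + 20231/20268) = 11*(430667431/431444916) = 4737341741/431444916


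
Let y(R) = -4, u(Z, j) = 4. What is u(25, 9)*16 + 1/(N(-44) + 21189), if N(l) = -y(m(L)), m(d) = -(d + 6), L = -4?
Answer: 1356353/21193 ≈ 64.000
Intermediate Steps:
m(d) = -6 - d (m(d) = -(6 + d) = -6 - d)
N(l) = 4 (N(l) = -1*(-4) = 4)
u(25, 9)*16 + 1/(N(-44) + 21189) = 4*16 + 1/(4 + 21189) = 64 + 1/21193 = 1356353/21193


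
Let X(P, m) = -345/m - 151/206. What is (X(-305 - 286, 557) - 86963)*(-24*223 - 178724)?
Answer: 918397844137474/57371 ≈ 1.6008e+10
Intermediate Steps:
X(P, m) = -151/206 - 345/m (X(P, m) = -345/m - 151*1/206 = -345/m - 151/206 = -151/206 - 345/m)
(X(-305 - 286, 557) - 86963)*(-24*223 - 178724) = ((-151/206 - 345/557) - 86963)*(-24*223 - 178724) = ((-151/206 - 345*1/557) - 86963)*(-5352 - 178724) = ((-151/206 - 345/557) - 86963)*(-184076) = (-155177/114742 - 86963)*(-184076) = -9978463723/114742*(-184076) = 918397844137474/57371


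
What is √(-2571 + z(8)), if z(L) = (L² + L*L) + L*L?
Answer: I*√2379 ≈ 48.775*I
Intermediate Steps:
z(L) = 3*L² (z(L) = (L² + L²) + L² = 2*L² + L² = 3*L²)
√(-2571 + z(8)) = √(-2571 + 3*8²) = √(-2571 + 3*64) = √(-2571 + 192) = √(-2379) = I*√2379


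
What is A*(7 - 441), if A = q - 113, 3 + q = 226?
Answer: -47740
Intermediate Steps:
q = 223 (q = -3 + 226 = 223)
A = 110 (A = 223 - 113 = 110)
A*(7 - 441) = 110*(7 - 441) = 110*(-434) = -47740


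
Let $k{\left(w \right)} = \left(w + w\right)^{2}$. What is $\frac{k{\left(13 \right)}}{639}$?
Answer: $\frac{676}{639} \approx 1.0579$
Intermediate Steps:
$k{\left(w \right)} = 4 w^{2}$ ($k{\left(w \right)} = \left(2 w\right)^{2} = 4 w^{2}$)
$\frac{k{\left(13 \right)}}{639} = \frac{4 \cdot 13^{2}}{639} = 4 \cdot 169 \cdot \frac{1}{639} = 676 \cdot \frac{1}{639} = \frac{676}{639}$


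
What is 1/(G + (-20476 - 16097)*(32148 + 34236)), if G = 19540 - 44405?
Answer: -1/2427886897 ≈ -4.1188e-10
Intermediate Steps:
G = -24865
1/(G + (-20476 - 16097)*(32148 + 34236)) = 1/(-24865 + (-20476 - 16097)*(32148 + 34236)) = 1/(-24865 - 36573*66384) = 1/(-24865 - 2427862032) = 1/(-2427886897) = -1/2427886897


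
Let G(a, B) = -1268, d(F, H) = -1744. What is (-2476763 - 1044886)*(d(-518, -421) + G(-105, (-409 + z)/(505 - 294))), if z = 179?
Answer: 10607206788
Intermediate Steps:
(-2476763 - 1044886)*(d(-518, -421) + G(-105, (-409 + z)/(505 - 294))) = (-2476763 - 1044886)*(-1744 - 1268) = -3521649*(-3012) = 10607206788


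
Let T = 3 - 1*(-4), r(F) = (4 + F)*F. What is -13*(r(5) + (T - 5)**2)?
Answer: -637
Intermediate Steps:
r(F) = F*(4 + F)
T = 7 (T = 3 + 4 = 7)
-13*(r(5) + (T - 5)**2) = -13*(5*(4 + 5) + (7 - 5)**2) = -13*(5*9 + 2**2) = -13*(45 + 4) = -13*49 = -637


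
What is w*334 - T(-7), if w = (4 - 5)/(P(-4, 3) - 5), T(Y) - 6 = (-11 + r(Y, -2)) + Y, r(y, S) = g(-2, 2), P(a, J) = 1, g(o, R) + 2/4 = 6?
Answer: 90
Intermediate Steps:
g(o, R) = 11/2 (g(o, R) = -½ + 6 = 11/2)
r(y, S) = 11/2
T(Y) = ½ + Y (T(Y) = 6 + ((-11 + 11/2) + Y) = 6 + (-11/2 + Y) = ½ + Y)
w = ¼ (w = (4 - 5)/(1 - 5) = -1/(-4) = -1*(-¼) = ¼ ≈ 0.25000)
w*334 - T(-7) = (¼)*334 - (½ - 7) = 167/2 - 1*(-13/2) = 167/2 + 13/2 = 90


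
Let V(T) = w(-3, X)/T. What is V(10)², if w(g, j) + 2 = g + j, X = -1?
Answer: 9/25 ≈ 0.36000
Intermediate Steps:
w(g, j) = -2 + g + j (w(g, j) = -2 + (g + j) = -2 + g + j)
V(T) = -6/T (V(T) = (-2 - 3 - 1)/T = -6/T)
V(10)² = (-6/10)² = (-6*⅒)² = (-⅗)² = 9/25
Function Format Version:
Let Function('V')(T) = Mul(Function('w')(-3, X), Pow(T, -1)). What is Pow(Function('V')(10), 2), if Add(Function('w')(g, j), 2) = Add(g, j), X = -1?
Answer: Rational(9, 25) ≈ 0.36000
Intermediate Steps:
Function('w')(g, j) = Add(-2, g, j) (Function('w')(g, j) = Add(-2, Add(g, j)) = Add(-2, g, j))
Function('V')(T) = Mul(-6, Pow(T, -1)) (Function('V')(T) = Mul(Add(-2, -3, -1), Pow(T, -1)) = Mul(-6, Pow(T, -1)))
Pow(Function('V')(10), 2) = Pow(Mul(-6, Pow(10, -1)), 2) = Pow(Mul(-6, Rational(1, 10)), 2) = Pow(Rational(-3, 5), 2) = Rational(9, 25)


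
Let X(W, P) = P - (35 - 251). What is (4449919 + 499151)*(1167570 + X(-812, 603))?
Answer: 5782438948230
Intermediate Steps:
X(W, P) = 216 + P (X(W, P) = P - 1*(-216) = P + 216 = 216 + P)
(4449919 + 499151)*(1167570 + X(-812, 603)) = (4449919 + 499151)*(1167570 + (216 + 603)) = 4949070*(1167570 + 819) = 4949070*1168389 = 5782438948230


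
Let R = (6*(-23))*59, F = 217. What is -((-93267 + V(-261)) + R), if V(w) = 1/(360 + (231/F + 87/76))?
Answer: 86538888929/853365 ≈ 1.0141e+5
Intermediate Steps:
R = -8142 (R = -138*59 = -8142)
V(w) = 2356/853365 (V(w) = 1/(360 + (231/217 + 87/76)) = 1/(360 + (231*(1/217) + 87*(1/76))) = 1/(360 + (33/31 + 87/76)) = 1/(360 + 5205/2356) = 1/(853365/2356) = 2356/853365)
-((-93267 + V(-261)) + R) = -((-93267 + 2356/853365) - 8142) = -(-79590791099/853365 - 8142) = -1*(-86538888929/853365) = 86538888929/853365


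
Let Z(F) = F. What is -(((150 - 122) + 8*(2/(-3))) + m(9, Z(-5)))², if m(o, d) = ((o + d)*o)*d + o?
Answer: -198025/9 ≈ -22003.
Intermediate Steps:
m(o, d) = o + d*o*(d + o) (m(o, d) = ((d + o)*o)*d + o = (o*(d + o))*d + o = d*o*(d + o) + o = o + d*o*(d + o))
-(((150 - 122) + 8*(2/(-3))) + m(9, Z(-5)))² = -(((150 - 122) + 8*(2/(-3))) + 9*(1 + (-5)² - 5*9))² = -((28 + 8*(2*(-⅓))) + 9*(1 + 25 - 45))² = -((28 + 8*(-⅔)) + 9*(-19))² = -((28 - 16/3) - 171)² = -(68/3 - 171)² = -(-445/3)² = -1*198025/9 = -198025/9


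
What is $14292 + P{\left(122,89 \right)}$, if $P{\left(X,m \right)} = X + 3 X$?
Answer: $14780$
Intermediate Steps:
$P{\left(X,m \right)} = 4 X$
$14292 + P{\left(122,89 \right)} = 14292 + 4 \cdot 122 = 14292 + 488 = 14780$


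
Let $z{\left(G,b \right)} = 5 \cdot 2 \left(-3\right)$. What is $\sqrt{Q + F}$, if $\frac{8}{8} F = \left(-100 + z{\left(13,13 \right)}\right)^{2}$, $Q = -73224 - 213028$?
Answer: $6 i \sqrt{7482} \approx 518.99 i$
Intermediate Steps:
$Q = -286252$ ($Q = -73224 - 213028 = -286252$)
$z{\left(G,b \right)} = -30$ ($z{\left(G,b \right)} = 10 \left(-3\right) = -30$)
$F = 16900$ ($F = \left(-100 - 30\right)^{2} = \left(-130\right)^{2} = 16900$)
$\sqrt{Q + F} = \sqrt{-286252 + 16900} = \sqrt{-269352} = 6 i \sqrt{7482}$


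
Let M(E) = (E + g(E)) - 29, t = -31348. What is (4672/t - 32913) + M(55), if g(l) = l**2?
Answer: -234029662/7837 ≈ -29862.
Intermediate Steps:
M(E) = -29 + E + E**2 (M(E) = (E + E**2) - 29 = -29 + E + E**2)
(4672/t - 32913) + M(55) = (4672/(-31348) - 32913) + (-29 + 55 + 55**2) = (4672*(-1/31348) - 32913) + (-29 + 55 + 3025) = (-1168/7837 - 32913) + 3051 = -257940349/7837 + 3051 = -234029662/7837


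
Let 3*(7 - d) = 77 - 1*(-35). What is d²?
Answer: 8281/9 ≈ 920.11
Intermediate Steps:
d = -91/3 (d = 7 - (77 - 1*(-35))/3 = 7 - (77 + 35)/3 = 7 - ⅓*112 = 7 - 112/3 = -91/3 ≈ -30.333)
d² = (-91/3)² = 8281/9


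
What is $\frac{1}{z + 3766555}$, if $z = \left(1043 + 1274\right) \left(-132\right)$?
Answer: $\frac{1}{3460711} \approx 2.8896 \cdot 10^{-7}$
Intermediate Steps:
$z = -305844$ ($z = 2317 \left(-132\right) = -305844$)
$\frac{1}{z + 3766555} = \frac{1}{-305844 + 3766555} = \frac{1}{3460711}$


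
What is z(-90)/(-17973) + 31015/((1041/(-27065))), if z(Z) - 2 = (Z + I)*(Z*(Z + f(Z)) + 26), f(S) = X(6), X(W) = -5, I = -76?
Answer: -1676159022389/2078877 ≈ -8.0628e+5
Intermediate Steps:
f(S) = -5
z(Z) = 2 + (-76 + Z)*(26 + Z*(-5 + Z)) (z(Z) = 2 + (Z - 76)*(Z*(Z - 5) + 26) = 2 + (-76 + Z)*(Z*(-5 + Z) + 26) = 2 + (-76 + Z)*(26 + Z*(-5 + Z)))
z(-90)/(-17973) + 31015/((1041/(-27065))) = (-1974 + (-90)³ - 81*(-90)² + 406*(-90))/(-17973) + 31015/((1041/(-27065))) = (-1974 - 729000 - 81*8100 - 36540)*(-1/17973) + 31015/((1041*(-1/27065))) = (-1974 - 729000 - 656100 - 36540)*(-1/17973) + 31015/(-1041/27065) = -1423614*(-1/17973) + 31015*(-27065/1041) = 474538/5991 - 839420975/1041 = -1676159022389/2078877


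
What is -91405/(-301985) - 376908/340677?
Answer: -5512065413/6858622923 ≈ -0.80367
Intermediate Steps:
-91405/(-301985) - 376908/340677 = -91405*(-1/301985) - 376908*1/340677 = 18281/60397 - 125636/113559 = -5512065413/6858622923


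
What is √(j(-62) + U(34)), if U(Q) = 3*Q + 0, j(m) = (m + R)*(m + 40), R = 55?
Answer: 16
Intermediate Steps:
j(m) = (40 + m)*(55 + m) (j(m) = (m + 55)*(m + 40) = (55 + m)*(40 + m) = (40 + m)*(55 + m))
U(Q) = 3*Q
√(j(-62) + U(34)) = √((2200 + (-62)² + 95*(-62)) + 3*34) = √((2200 + 3844 - 5890) + 102) = √(154 + 102) = √256 = 16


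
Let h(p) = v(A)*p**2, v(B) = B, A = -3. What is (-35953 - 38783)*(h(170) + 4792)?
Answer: 6121476288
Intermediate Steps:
h(p) = -3*p**2
(-35953 - 38783)*(h(170) + 4792) = (-35953 - 38783)*(-3*170**2 + 4792) = -74736*(-3*28900 + 4792) = -74736*(-86700 + 4792) = -74736*(-81908) = 6121476288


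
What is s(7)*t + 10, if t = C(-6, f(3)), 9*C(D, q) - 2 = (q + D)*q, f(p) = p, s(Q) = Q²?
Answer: -253/9 ≈ -28.111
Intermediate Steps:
C(D, q) = 2/9 + q*(D + q)/9 (C(D, q) = 2/9 + ((q + D)*q)/9 = 2/9 + ((D + q)*q)/9 = 2/9 + (q*(D + q))/9 = 2/9 + q*(D + q)/9)
t = -7/9 (t = 2/9 + (⅑)*3² + (⅑)*(-6)*3 = 2/9 + (⅑)*9 - 2 = 2/9 + 1 - 2 = -7/9 ≈ -0.77778)
s(7)*t + 10 = 7²*(-7/9) + 10 = 49*(-7/9) + 10 = -343/9 + 10 = -253/9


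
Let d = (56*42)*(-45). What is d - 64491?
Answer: -170331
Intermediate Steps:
d = -105840 (d = 2352*(-45) = -105840)
d - 64491 = -105840 - 64491 = -170331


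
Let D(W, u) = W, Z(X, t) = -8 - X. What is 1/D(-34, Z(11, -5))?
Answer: -1/34 ≈ -0.029412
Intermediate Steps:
1/D(-34, Z(11, -5)) = 1/(-34) = -1/34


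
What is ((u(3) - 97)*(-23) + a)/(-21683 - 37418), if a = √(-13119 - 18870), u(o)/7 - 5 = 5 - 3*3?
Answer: -2070/59101 - I*√31989/59101 ≈ -0.035025 - 0.0030263*I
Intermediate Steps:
u(o) = 7 (u(o) = 35 + 7*(5 - 3*3) = 35 + 7*(5 - 1*9) = 35 + 7*(5 - 9) = 35 + 7*(-4) = 35 - 28 = 7)
a = I*√31989 (a = √(-31989) = I*√31989 ≈ 178.85*I)
((u(3) - 97)*(-23) + a)/(-21683 - 37418) = ((7 - 97)*(-23) + I*√31989)/(-21683 - 37418) = (-90*(-23) + I*√31989)/(-59101) = (2070 + I*√31989)*(-1/59101) = -2070/59101 - I*√31989/59101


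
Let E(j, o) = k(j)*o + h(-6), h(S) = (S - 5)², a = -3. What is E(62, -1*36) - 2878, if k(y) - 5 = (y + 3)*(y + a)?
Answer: -140997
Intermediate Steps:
k(y) = 5 + (-3 + y)*(3 + y) (k(y) = 5 + (y + 3)*(y - 3) = 5 + (3 + y)*(-3 + y) = 5 + (-3 + y)*(3 + y))
h(S) = (-5 + S)²
E(j, o) = 121 + o*(-4 + j²) (E(j, o) = (-4 + j²)*o + (-5 - 6)² = o*(-4 + j²) + (-11)² = o*(-4 + j²) + 121 = 121 + o*(-4 + j²))
E(62, -1*36) - 2878 = (121 + (-1*36)*(-4 + 62²)) - 2878 = (121 - 36*(-4 + 3844)) - 2878 = (121 - 36*3840) - 2878 = (121 - 138240) - 2878 = -138119 - 2878 = -140997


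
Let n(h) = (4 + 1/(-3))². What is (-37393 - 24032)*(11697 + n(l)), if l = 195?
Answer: -719314050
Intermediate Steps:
n(h) = 121/9 (n(h) = (4 - ⅓)² = (11/3)² = 121/9)
(-37393 - 24032)*(11697 + n(l)) = (-37393 - 24032)*(11697 + 121/9) = -61425*105394/9 = -719314050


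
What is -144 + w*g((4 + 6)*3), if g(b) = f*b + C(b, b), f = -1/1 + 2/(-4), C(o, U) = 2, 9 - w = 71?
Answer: 2522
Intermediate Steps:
w = -62 (w = 9 - 1*71 = 9 - 71 = -62)
f = -3/2 (f = -1*1 + 2*(-1/4) = -1 - 1/2 = -3/2 ≈ -1.5000)
g(b) = 2 - 3*b/2 (g(b) = -3*b/2 + 2 = 2 - 3*b/2)
-144 + w*g((4 + 6)*3) = -144 - 62*(2 - 3*(4 + 6)*3/2) = -144 - 62*(2 - 15*3) = -144 - 62*(2 - 3/2*30) = -144 - 62*(2 - 45) = -144 - 62*(-43) = -144 + 2666 = 2522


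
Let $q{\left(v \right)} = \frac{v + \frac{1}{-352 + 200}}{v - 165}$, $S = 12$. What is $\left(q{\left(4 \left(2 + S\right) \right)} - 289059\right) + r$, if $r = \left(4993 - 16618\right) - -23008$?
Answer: $- \frac{4600544479}{16568} \approx -2.7768 \cdot 10^{5}$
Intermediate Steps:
$q{\left(v \right)} = \frac{- \frac{1}{152} + v}{-165 + v}$ ($q{\left(v \right)} = \frac{v + \frac{1}{-152}}{-165 + v} = \frac{v - \frac{1}{152}}{-165 + v} = \frac{- \frac{1}{152} + v}{-165 + v}$)
$r = 11383$ ($r = -11625 + 23008 = 11383$)
$\left(q{\left(4 \left(2 + S\right) \right)} - 289059\right) + r = \left(\frac{- \frac{1}{152} + 4 \left(2 + 12\right)}{-165 + 4 \left(2 + 12\right)} - 289059\right) + 11383 = \left(\frac{- \frac{1}{152} + 4 \cdot 14}{-165 + 4 \cdot 14} - 289059\right) + 11383 = \left(\frac{- \frac{1}{152} + 56}{-165 + 56} - 289059\right) + 11383 = \left(\frac{1}{-109} \cdot \frac{8511}{152} - 289059\right) + 11383 = \left(\left(- \frac{1}{109}\right) \frac{8511}{152} - 289059\right) + 11383 = \left(- \frac{8511}{16568} - 289059\right) + 11383 = - \frac{4789138023}{16568} + 11383 = - \frac{4600544479}{16568}$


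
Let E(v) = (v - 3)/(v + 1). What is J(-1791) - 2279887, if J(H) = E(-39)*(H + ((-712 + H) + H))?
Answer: -43445638/19 ≈ -2.2866e+6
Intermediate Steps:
E(v) = (-3 + v)/(1 + v)
J(H) = -14952/19 + 63*H/19 (J(H) = ((-3 - 39)/(1 - 39))*(H + ((-712 + H) + H)) = (-42/(-38))*(H + (-712 + 2*H)) = (-1/38*(-42))*(-712 + 3*H) = 21*(-712 + 3*H)/19 = -14952/19 + 63*H/19)
J(-1791) - 2279887 = (-14952/19 + (63/19)*(-1791)) - 2279887 = (-14952/19 - 112833/19) - 2279887 = -127785/19 - 2279887 = -43445638/19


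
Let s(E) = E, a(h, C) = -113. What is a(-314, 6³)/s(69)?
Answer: -113/69 ≈ -1.6377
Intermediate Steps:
a(-314, 6³)/s(69) = -113/69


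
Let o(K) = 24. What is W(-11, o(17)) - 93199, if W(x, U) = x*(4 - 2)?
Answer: -93221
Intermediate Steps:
W(x, U) = 2*x (W(x, U) = x*2 = 2*x)
W(-11, o(17)) - 93199 = 2*(-11) - 93199 = -22 - 93199 = -93221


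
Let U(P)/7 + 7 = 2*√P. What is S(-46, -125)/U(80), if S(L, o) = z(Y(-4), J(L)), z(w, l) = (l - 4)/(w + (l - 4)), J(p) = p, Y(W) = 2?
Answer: 25/6504 + 25*√5/5691 ≈ 0.013667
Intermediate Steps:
z(w, l) = (-4 + l)/(-4 + l + w) (z(w, l) = (-4 + l)/(w + (-4 + l)) = (-4 + l)/(-4 + l + w))
U(P) = -49 + 14*√P (U(P) = -49 + 7*(2*√P) = -49 + 14*√P)
S(L, o) = (-4 + L)/(-2 + L) (S(L, o) = (-4 + L)/(-4 + L + 2) = (-4 + L)/(-2 + L))
S(-46, -125)/U(80) = ((-4 - 46)/(-2 - 46))/(-49 + 14*√80) = (-50/(-48))/(-49 + 14*(4*√5)) = (-1/48*(-50))/(-49 + 56*√5) = 25/(24*(-49 + 56*√5))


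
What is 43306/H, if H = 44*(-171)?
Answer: -21653/3762 ≈ -5.7557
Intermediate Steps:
H = -7524
43306/H = 43306/(-7524) = 43306*(-1/7524) = -21653/3762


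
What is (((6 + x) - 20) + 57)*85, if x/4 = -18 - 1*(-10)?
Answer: 935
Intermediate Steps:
x = -32 (x = 4*(-18 - 1*(-10)) = 4*(-18 + 10) = 4*(-8) = -32)
(((6 + x) - 20) + 57)*85 = (((6 - 32) - 20) + 57)*85 = ((-26 - 20) + 57)*85 = (-46 + 57)*85 = 11*85 = 935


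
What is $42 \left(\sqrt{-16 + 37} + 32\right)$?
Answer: $1344 + 42 \sqrt{21} \approx 1536.5$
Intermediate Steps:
$42 \left(\sqrt{-16 + 37} + 32\right) = 42 \left(\sqrt{21} + 32\right) = 42 \left(32 + \sqrt{21}\right) = 1344 + 42 \sqrt{21}$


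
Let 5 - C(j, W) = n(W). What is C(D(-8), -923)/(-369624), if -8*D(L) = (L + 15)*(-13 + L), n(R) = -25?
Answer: -5/61604 ≈ -8.1164e-5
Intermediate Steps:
D(L) = -(-13 + L)*(15 + L)/8 (D(L) = -(L + 15)*(-13 + L)/8 = -(15 + L)*(-13 + L)/8 = -(-13 + L)*(15 + L)/8)
C(j, W) = 30 (C(j, W) = 5 - 1*(-25) = 5 + 25 = 30)
C(D(-8), -923)/(-369624) = 30/(-369624) = 30*(-1/369624) = -5/61604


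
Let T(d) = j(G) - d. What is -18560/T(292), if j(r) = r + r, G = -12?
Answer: 4640/79 ≈ 58.734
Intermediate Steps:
j(r) = 2*r
T(d) = -24 - d (T(d) = 2*(-12) - d = -24 - d)
-18560/T(292) = -18560/(-24 - 1*292) = -18560/(-24 - 292) = -18560/(-316) = -18560*(-1/316) = 4640/79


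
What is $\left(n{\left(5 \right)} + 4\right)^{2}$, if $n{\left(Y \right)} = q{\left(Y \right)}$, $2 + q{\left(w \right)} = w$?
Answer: $49$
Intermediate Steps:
$q{\left(w \right)} = -2 + w$
$n{\left(Y \right)} = -2 + Y$
$\left(n{\left(5 \right)} + 4\right)^{2} = \left(\left(-2 + 5\right) + 4\right)^{2} = \left(3 + 4\right)^{2} = 7^{2} = 49$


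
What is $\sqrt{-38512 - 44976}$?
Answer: $4 i \sqrt{5218} \approx 288.94 i$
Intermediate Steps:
$\sqrt{-38512 - 44976} = \sqrt{-83488} = 4 i \sqrt{5218}$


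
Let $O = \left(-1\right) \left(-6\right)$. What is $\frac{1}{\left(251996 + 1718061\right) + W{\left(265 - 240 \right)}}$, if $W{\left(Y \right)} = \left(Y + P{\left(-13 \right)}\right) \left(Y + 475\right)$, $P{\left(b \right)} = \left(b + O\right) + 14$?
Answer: $\frac{1}{1986057} \approx 5.0351 \cdot 10^{-7}$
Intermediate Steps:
$O = 6$
$P{\left(b \right)} = 20 + b$ ($P{\left(b \right)} = \left(b + 6\right) + 14 = \left(6 + b\right) + 14 = 20 + b$)
$W{\left(Y \right)} = \left(7 + Y\right) \left(475 + Y\right)$ ($W{\left(Y \right)} = \left(Y + \left(20 - 13\right)\right) \left(Y + 475\right) = \left(Y + 7\right) \left(475 + Y\right) = \left(7 + Y\right) \left(475 + Y\right)$)
$\frac{1}{\left(251996 + 1718061\right) + W{\left(265 - 240 \right)}} = \frac{1}{\left(251996 + 1718061\right) + \left(3325 + \left(265 - 240\right)^{2} + 482 \left(265 - 240\right)\right)} = \frac{1}{1970057 + \left(3325 + \left(265 - 240\right)^{2} + 482 \left(265 - 240\right)\right)} = \frac{1}{1970057 + \left(3325 + 25^{2} + 482 \cdot 25\right)} = \frac{1}{1970057 + \left(3325 + 625 + 12050\right)} = \frac{1}{1970057 + 16000} = \frac{1}{1986057}$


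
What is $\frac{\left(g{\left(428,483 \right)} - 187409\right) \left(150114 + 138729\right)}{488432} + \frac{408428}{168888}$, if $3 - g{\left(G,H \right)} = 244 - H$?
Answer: $- \frac{12823318715411}{115857168} \approx -1.1068 \cdot 10^{5}$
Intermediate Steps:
$g{\left(G,H \right)} = -241 + H$ ($g{\left(G,H \right)} = 3 - \left(244 - H\right) = 3 + \left(-244 + H\right) = -241 + H$)
$\frac{\left(g{\left(428,483 \right)} - 187409\right) \left(150114 + 138729\right)}{488432} + \frac{408428}{168888} = \frac{\left(\left(-241 + 483\right) - 187409\right) \left(150114 + 138729\right)}{488432} + \frac{408428}{168888} = \left(242 - 187409\right) 288843 \cdot \frac{1}{488432} + 408428 \cdot \frac{1}{168888} = \left(-187167\right) 288843 \cdot \frac{1}{488432} + \frac{102107}{42222} = \left(-54061877781\right) \frac{1}{488432} + \frac{102107}{42222} = - \frac{607436829}{5488} + \frac{102107}{42222} = - \frac{12823318715411}{115857168}$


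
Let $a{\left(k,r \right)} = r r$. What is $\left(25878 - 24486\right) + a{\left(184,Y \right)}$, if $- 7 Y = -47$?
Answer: $\frac{70417}{49} \approx 1437.1$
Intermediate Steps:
$Y = \frac{47}{7}$ ($Y = \left(- \frac{1}{7}\right) \left(-47\right) = \frac{47}{7} \approx 6.7143$)
$a{\left(k,r \right)} = r^{2}$
$\left(25878 - 24486\right) + a{\left(184,Y \right)} = \left(25878 - 24486\right) + \left(\frac{47}{7}\right)^{2} = 1392 + \frac{2209}{49} = \frac{70417}{49}$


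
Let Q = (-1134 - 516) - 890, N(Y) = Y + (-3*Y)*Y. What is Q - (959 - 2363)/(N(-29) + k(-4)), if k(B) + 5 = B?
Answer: -500488/197 ≈ -2540.5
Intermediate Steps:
k(B) = -5 + B
N(Y) = Y - 3*Y²
Q = -2540 (Q = -1650 - 890 = -2540)
Q - (959 - 2363)/(N(-29) + k(-4)) = -2540 - (959 - 2363)/(-29*(1 - 3*(-29)) + (-5 - 4)) = -2540 - (-1404)/(-29*(1 + 87) - 9) = -2540 - (-1404)/(-29*88 - 9) = -2540 - (-1404)/(-2552 - 9) = -2540 - (-1404)/(-2561) = -2540 - (-1404)*(-1)/2561 = -2540 - 1*108/197 = -2540 - 108/197 = -500488/197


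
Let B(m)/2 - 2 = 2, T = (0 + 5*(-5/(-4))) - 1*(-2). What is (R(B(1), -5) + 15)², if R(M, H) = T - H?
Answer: 12769/16 ≈ 798.06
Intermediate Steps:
T = 33/4 (T = (0 + 5*(-5*(-¼))) + 2 = (0 + 5*(5/4)) + 2 = (0 + 25/4) + 2 = 25/4 + 2 = 33/4 ≈ 8.2500)
B(m) = 8 (B(m) = 4 + 2*2 = 4 + 4 = 8)
R(M, H) = 33/4 - H
(R(B(1), -5) + 15)² = ((33/4 - 1*(-5)) + 15)² = ((33/4 + 5) + 15)² = (53/4 + 15)² = (113/4)² = 12769/16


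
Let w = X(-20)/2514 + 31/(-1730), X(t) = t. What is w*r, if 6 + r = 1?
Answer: 56267/434922 ≈ 0.12937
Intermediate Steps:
r = -5 (r = -6 + 1 = -5)
w = -56267/2174610 (w = -20/2514 + 31/(-1730) = -20*1/2514 + 31*(-1/1730) = -10/1257 - 31/1730 = -56267/2174610 ≈ -0.025875)
w*r = -56267/2174610*(-5) = 56267/434922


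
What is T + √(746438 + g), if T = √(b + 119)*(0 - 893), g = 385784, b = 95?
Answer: √1132222 - 893*√214 ≈ -11999.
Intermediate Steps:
T = -893*√214 (T = √(95 + 119)*(0 - 893) = √214*(-893) = -893*√214 ≈ -13063.)
T + √(746438 + g) = -893*√214 + √(746438 + 385784) = -893*√214 + √1132222 = √1132222 - 893*√214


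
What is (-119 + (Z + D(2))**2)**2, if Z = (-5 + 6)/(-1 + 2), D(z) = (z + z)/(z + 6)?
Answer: 218089/16 ≈ 13631.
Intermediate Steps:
D(z) = 2*z/(6 + z) (D(z) = (2*z)/(6 + z) = 2*z/(6 + z))
Z = 1 (Z = 1/1 = 1*1 = 1)
(-119 + (Z + D(2))**2)**2 = (-119 + (1 + 2*2/(6 + 2))**2)**2 = (-119 + (1 + 2*2/8)**2)**2 = (-119 + (1 + 2*2*(1/8))**2)**2 = (-119 + (1 + 1/2)**2)**2 = (-119 + (3/2)**2)**2 = (-119 + 9/4)**2 = (-467/4)**2 = 218089/16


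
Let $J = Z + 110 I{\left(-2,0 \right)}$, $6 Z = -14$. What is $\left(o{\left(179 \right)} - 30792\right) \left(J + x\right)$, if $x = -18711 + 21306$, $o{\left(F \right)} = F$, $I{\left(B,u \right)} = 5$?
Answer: $- \frac{288619364}{3} \approx -9.6206 \cdot 10^{7}$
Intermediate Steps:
$Z = - \frac{7}{3}$ ($Z = \frac{1}{6} \left(-14\right) = - \frac{7}{3} \approx -2.3333$)
$x = 2595$
$J = \frac{1643}{3}$ ($J = - \frac{7}{3} + 110 \cdot 5 = - \frac{7}{3} + 550 = \frac{1643}{3} \approx 547.67$)
$\left(o{\left(179 \right)} - 30792\right) \left(J + x\right) = \left(179 - 30792\right) \left(\frac{1643}{3} + 2595\right) = \left(-30613\right) \frac{9428}{3} = - \frac{288619364}{3}$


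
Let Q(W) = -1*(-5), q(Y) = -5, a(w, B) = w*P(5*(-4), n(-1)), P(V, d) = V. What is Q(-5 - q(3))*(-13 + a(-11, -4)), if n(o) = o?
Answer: 1035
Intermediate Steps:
a(w, B) = -20*w (a(w, B) = w*(5*(-4)) = w*(-20) = -20*w)
Q(W) = 5
Q(-5 - q(3))*(-13 + a(-11, -4)) = 5*(-13 - 20*(-11)) = 5*(-13 + 220) = 5*207 = 1035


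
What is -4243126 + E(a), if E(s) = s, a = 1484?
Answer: -4241642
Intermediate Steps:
-4243126 + E(a) = -4243126 + 1484 = -4241642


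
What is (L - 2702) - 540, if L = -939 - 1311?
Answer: -5492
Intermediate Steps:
L = -2250
(L - 2702) - 540 = (-2250 - 2702) - 540 = -4952 - 540 = -5492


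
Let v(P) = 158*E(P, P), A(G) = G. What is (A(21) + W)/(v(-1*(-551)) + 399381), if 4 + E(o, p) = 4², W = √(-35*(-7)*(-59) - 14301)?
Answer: 7/133759 + 2*I*√7189/401277 ≈ 5.2333e-5 + 0.00042259*I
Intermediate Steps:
W = 2*I*√7189 (W = √(245*(-59) - 14301) = √(-14455 - 14301) = √(-28756) = 2*I*√7189 ≈ 169.58*I)
E(o, p) = 12 (E(o, p) = -4 + 4² = -4 + 16 = 12)
v(P) = 1896 (v(P) = 158*12 = 1896)
(A(21) + W)/(v(-1*(-551)) + 399381) = (21 + 2*I*√7189)/(1896 + 399381) = (21 + 2*I*√7189)/401277 = (21 + 2*I*√7189)*(1/401277) = 7/133759 + 2*I*√7189/401277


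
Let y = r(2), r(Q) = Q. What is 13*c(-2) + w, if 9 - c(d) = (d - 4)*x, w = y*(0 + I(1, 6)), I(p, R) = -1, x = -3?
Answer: -119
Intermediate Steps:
y = 2
w = -2 (w = 2*(0 - 1) = 2*(-1) = -2)
c(d) = -3 + 3*d (c(d) = 9 - (d - 4)*(-3) = 9 - (-4 + d)*(-3) = 9 - (12 - 3*d) = 9 + (-12 + 3*d) = -3 + 3*d)
13*c(-2) + w = 13*(-3 + 3*(-2)) - 2 = 13*(-3 - 6) - 2 = 13*(-9) - 2 = -117 - 2 = -119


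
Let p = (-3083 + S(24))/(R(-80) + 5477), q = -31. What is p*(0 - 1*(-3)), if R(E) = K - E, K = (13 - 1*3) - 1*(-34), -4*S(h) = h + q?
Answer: -12325/7468 ≈ -1.6504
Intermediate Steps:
S(h) = 31/4 - h/4 (S(h) = -(h - 31)/4 = -(-31 + h)/4 = 31/4 - h/4)
K = 44 (K = (13 - 3) + 34 = 10 + 34 = 44)
R(E) = 44 - E
p = -12325/22404 (p = (-3083 + (31/4 - ¼*24))/((44 - 1*(-80)) + 5477) = (-3083 + (31/4 - 6))/((44 + 80) + 5477) = (-3083 + 7/4)/(124 + 5477) = -12325/4/5601 = -12325/4*1/5601 = -12325/22404 ≈ -0.55013)
p*(0 - 1*(-3)) = -12325*(0 - 1*(-3))/22404 = -12325*(0 + 3)/22404 = -12325/22404*3 = -12325/7468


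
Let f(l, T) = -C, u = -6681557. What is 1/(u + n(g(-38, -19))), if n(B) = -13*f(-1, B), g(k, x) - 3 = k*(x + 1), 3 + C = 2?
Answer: -1/6681570 ≈ -1.4967e-7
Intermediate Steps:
C = -1 (C = -3 + 2 = -1)
g(k, x) = 3 + k*(1 + x) (g(k, x) = 3 + k*(x + 1) = 3 + k*(1 + x))
f(l, T) = 1 (f(l, T) = -1*(-1) = 1)
n(B) = -13 (n(B) = -13*1 = -13)
1/(u + n(g(-38, -19))) = 1/(-6681557 - 13) = 1/(-6681570) = -1/6681570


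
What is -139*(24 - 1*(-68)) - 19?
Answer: -12807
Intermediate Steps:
-139*(24 - 1*(-68)) - 19 = -139*(24 + 68) - 19 = -139*92 - 19 = -12788 - 19 = -12807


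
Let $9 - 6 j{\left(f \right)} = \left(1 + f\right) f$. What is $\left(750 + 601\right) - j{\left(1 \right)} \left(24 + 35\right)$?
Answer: $\frac{7693}{6} \approx 1282.2$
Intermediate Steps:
$j{\left(f \right)} = \frac{3}{2} - \frac{f \left(1 + f\right)}{6}$ ($j{\left(f \right)} = \frac{3}{2} - \frac{\left(1 + f\right) f}{6} = \frac{3}{2} - \frac{f \left(1 + f\right)}{6}$)
$\left(750 + 601\right) - j{\left(1 \right)} \left(24 + 35\right) = \left(750 + 601\right) - \left(\frac{3}{2} - \frac{1}{6} - \frac{1^{2}}{6}\right) \left(24 + 35\right) = 1351 - \left(\frac{3}{2} - \frac{1}{6} - \frac{1}{6}\right) 59 = 1351 - \frac{7}{6} \cdot 59 = 1351 - \frac{413}{6} = \frac{7693}{6}$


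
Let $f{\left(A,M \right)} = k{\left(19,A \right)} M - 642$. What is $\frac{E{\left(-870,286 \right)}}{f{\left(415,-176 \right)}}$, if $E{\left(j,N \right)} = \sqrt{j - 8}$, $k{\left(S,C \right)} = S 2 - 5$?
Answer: $- \frac{i \sqrt{878}}{6450} \approx - 0.004594 i$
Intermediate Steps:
$k{\left(S,C \right)} = -5 + 2 S$ ($k{\left(S,C \right)} = 2 S - 5 = -5 + 2 S$)
$f{\left(A,M \right)} = -642 + 33 M$ ($f{\left(A,M \right)} = \left(-5 + 2 \cdot 19\right) M - 642 = \left(-5 + 38\right) M - 642 = 33 M - 642 = -642 + 33 M$)
$E{\left(j,N \right)} = \sqrt{-8 + j}$
$\frac{E{\left(-870,286 \right)}}{f{\left(415,-176 \right)}} = \frac{\sqrt{-8 - 870}}{-642 + 33 \left(-176\right)} = \frac{\sqrt{-878}}{-642 - 5808} = \frac{i \sqrt{878}}{-6450} = i \sqrt{878} \left(- \frac{1}{6450}\right) = - \frac{i \sqrt{878}}{6450}$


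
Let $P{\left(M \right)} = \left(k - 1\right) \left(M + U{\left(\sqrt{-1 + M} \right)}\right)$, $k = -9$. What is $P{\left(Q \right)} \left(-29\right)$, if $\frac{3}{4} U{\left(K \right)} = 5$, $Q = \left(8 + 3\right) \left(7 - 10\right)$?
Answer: $- \frac{22910}{3} \approx -7636.7$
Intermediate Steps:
$Q = -33$ ($Q = 11 \left(-3\right) = -33$)
$U{\left(K \right)} = \frac{20}{3}$ ($U{\left(K \right)} = \frac{4}{3} \cdot 5 = \frac{20}{3}$)
$P{\left(M \right)} = - \frac{200}{3} - 10 M$ ($P{\left(M \right)} = \left(-9 - 1\right) \left(M + \frac{20}{3}\right) = - 10 \left(\frac{20}{3} + M\right) = - \frac{200}{3} - 10 M$)
$P{\left(Q \right)} \left(-29\right) = \left(- \frac{200}{3} - -330\right) \left(-29\right) = \left(- \frac{200}{3} + 330\right) \left(-29\right) = \frac{790}{3} \left(-29\right) = - \frac{22910}{3}$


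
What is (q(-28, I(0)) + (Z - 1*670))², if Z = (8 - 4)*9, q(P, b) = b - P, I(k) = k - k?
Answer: 367236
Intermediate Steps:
I(k) = 0
Z = 36 (Z = 4*9 = 36)
(q(-28, I(0)) + (Z - 1*670))² = ((0 - 1*(-28)) + (36 - 1*670))² = ((0 + 28) + (36 - 670))² = (28 - 634)² = (-606)² = 367236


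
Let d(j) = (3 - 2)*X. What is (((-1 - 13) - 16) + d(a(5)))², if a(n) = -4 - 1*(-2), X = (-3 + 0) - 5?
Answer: 1444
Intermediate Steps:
X = -8 (X = -3 - 5 = -8)
a(n) = -2 (a(n) = -4 + 2 = -2)
d(j) = -8 (d(j) = (3 - 2)*(-8) = 1*(-8) = -8)
(((-1 - 13) - 16) + d(a(5)))² = (((-1 - 13) - 16) - 8)² = ((-14 - 16) - 8)² = (-30 - 8)² = (-38)² = 1444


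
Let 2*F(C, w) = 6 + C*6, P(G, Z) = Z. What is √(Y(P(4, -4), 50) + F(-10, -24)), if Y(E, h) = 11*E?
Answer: I*√71 ≈ 8.4261*I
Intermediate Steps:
F(C, w) = 3 + 3*C (F(C, w) = (6 + C*6)/2 = (6 + 6*C)/2 = 3 + 3*C)
√(Y(P(4, -4), 50) + F(-10, -24)) = √(11*(-4) + (3 + 3*(-10))) = √(-44 + (3 - 30)) = √(-44 - 27) = √(-71) = I*√71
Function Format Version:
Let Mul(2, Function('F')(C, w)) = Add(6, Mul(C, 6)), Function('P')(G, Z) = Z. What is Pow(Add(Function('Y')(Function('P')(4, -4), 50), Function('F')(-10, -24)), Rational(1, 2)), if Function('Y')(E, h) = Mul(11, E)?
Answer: Mul(I, Pow(71, Rational(1, 2))) ≈ Mul(8.4261, I)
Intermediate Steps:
Function('F')(C, w) = Add(3, Mul(3, C)) (Function('F')(C, w) = Mul(Rational(1, 2), Add(6, Mul(C, 6))) = Mul(Rational(1, 2), Add(6, Mul(6, C))) = Add(3, Mul(3, C)))
Pow(Add(Function('Y')(Function('P')(4, -4), 50), Function('F')(-10, -24)), Rational(1, 2)) = Pow(Add(Mul(11, -4), Add(3, Mul(3, -10))), Rational(1, 2)) = Pow(Add(-44, Add(3, -30)), Rational(1, 2)) = Pow(Add(-44, -27), Rational(1, 2)) = Pow(-71, Rational(1, 2)) = Mul(I, Pow(71, Rational(1, 2)))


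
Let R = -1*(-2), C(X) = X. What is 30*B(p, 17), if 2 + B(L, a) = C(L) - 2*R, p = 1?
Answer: -150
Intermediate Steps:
R = 2
B(L, a) = -6 + L (B(L, a) = -2 + (L - 2*2) = -2 + (L - 4) = -2 + (-4 + L) = -6 + L)
30*B(p, 17) = 30*(-6 + 1) = 30*(-5) = -150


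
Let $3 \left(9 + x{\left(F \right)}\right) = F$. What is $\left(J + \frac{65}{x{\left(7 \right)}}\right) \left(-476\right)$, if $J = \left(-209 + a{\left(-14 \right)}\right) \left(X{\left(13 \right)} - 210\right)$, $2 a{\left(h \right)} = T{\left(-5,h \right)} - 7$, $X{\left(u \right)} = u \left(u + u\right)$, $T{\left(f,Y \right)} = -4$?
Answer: $13073697$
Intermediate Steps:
$x{\left(F \right)} = -9 + \frac{F}{3}$
$X{\left(u \right)} = 2 u^{2}$ ($X{\left(u \right)} = u 2 u = 2 u^{2}$)
$a{\left(h \right)} = - \frac{11}{2}$ ($a{\left(h \right)} = \frac{-4 - 7}{2} = \frac{1}{2} \left(-11\right) = - \frac{11}{2}$)
$J = -27456$ ($J = \left(-209 - \frac{11}{2}\right) \left(2 \cdot 13^{2} - 210\right) = - \frac{429 \left(2 \cdot 169 - 210\right)}{2} = - \frac{429 \left(338 - 210\right)}{2} = \left(- \frac{429}{2}\right) 128 = -27456$)
$\left(J + \frac{65}{x{\left(7 \right)}}\right) \left(-476\right) = \left(-27456 + \frac{65}{-9 + \frac{1}{3} \cdot 7}\right) \left(-476\right) = \left(-27456 + \frac{65}{-9 + \frac{7}{3}}\right) \left(-476\right) = \left(-27456 + \frac{65}{- \frac{20}{3}}\right) \left(-476\right) = \left(-27456 + 65 \left(- \frac{3}{20}\right)\right) \left(-476\right) = \left(-27456 - \frac{39}{4}\right) \left(-476\right) = \left(- \frac{109863}{4}\right) \left(-476\right) = 13073697$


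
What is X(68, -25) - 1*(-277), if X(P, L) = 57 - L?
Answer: 359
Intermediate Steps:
X(68, -25) - 1*(-277) = (57 - 1*(-25)) - 1*(-277) = (57 + 25) + 277 = 82 + 277 = 359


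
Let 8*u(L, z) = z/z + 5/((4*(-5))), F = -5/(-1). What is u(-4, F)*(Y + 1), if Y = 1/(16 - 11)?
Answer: 9/80 ≈ 0.11250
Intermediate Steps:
F = 5 (F = -5*(-1) = 5)
Y = 1/5 ≈ 0.20000
u(L, z) = 3/32 (u(L, z) = (z/z + 5/((4*(-5))))/8 = (1 + 5/(-20))/8 = (1 + 5*(-1/20))/8 = (1 - 1/4)/8 = (1/8)*(3/4) = 3/32)
u(-4, F)*(Y + 1) = 3*(1/5 + 1)/32 = (3/32)*(6/5) = 9/80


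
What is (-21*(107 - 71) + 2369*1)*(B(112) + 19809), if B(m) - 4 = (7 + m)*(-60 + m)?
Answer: 41939613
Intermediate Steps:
B(m) = 4 + (-60 + m)*(7 + m) (B(m) = 4 + (7 + m)*(-60 + m) = 4 + (-60 + m)*(7 + m))
(-21*(107 - 71) + 2369*1)*(B(112) + 19809) = (-21*(107 - 71) + 2369*1)*((-416 + 112**2 - 53*112) + 19809) = (-21*36 + 2369)*((-416 + 12544 - 5936) + 19809) = (-756 + 2369)*(6192 + 19809) = 1613*26001 = 41939613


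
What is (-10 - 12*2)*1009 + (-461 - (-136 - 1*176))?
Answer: -34455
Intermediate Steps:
(-10 - 12*2)*1009 + (-461 - (-136 - 1*176)) = (-10 - 24)*1009 + (-461 - (-136 - 176)) = -34*1009 + (-461 - 1*(-312)) = -34306 + (-461 + 312) = -34306 - 149 = -34455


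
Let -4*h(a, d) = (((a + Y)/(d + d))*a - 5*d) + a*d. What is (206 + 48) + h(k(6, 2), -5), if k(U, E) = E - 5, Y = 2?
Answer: 9763/40 ≈ 244.07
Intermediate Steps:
k(U, E) = -5 + E
h(a, d) = 5*d/4 - a*d/4 - a*(2 + a)/(8*d) (h(a, d) = -((((a + 2)/(d + d))*a - 5*d) + a*d)/4 = -((((2 + a)/((2*d)))*a - 5*d) + a*d)/4 = -((((2 + a)*(1/(2*d)))*a - 5*d) + a*d)/4 = -((((2 + a)/(2*d))*a - 5*d) + a*d)/4 = -((a*(2 + a)/(2*d) - 5*d) + a*d)/4 = -((-5*d + a*(2 + a)/(2*d)) + a*d)/4 = -(-5*d + a*d + a*(2 + a)/(2*d))/4 = 5*d/4 - a*d/4 - a*(2 + a)/(8*d))
(206 + 48) + h(k(6, 2), -5) = (206 + 48) + (⅛)*(-(-5 + 2)² - 2*(-5 + 2) + 2*(-5)²*(5 - (-5 + 2)))/(-5) = 254 + (⅛)*(-⅕)*(-1*(-3)² - 2*(-3) + 2*25*(5 - 1*(-3))) = 254 + (⅛)*(-⅕)*(-1*9 + 6 + 2*25*(5 + 3)) = 254 + (⅛)*(-⅕)*(-9 + 6 + 2*25*8) = 254 + (⅛)*(-⅕)*(-9 + 6 + 400) = 254 + (⅛)*(-⅕)*397 = 254 - 397/40 = 9763/40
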